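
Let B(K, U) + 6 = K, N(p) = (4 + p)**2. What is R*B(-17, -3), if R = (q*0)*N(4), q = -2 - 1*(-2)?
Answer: 0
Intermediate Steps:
B(K, U) = -6 + K
q = 0 (q = -2 + 2 = 0)
R = 0 (R = (0*0)*(4 + 4)**2 = 0*8**2 = 0*64 = 0)
R*B(-17, -3) = 0*(-6 - 17) = 0*(-23) = 0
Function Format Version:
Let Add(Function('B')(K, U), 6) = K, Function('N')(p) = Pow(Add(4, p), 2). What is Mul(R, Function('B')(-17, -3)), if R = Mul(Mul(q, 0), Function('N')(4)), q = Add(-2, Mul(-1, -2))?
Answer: 0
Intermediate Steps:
Function('B')(K, U) = Add(-6, K)
q = 0 (q = Add(-2, 2) = 0)
R = 0 (R = Mul(Mul(0, 0), Pow(Add(4, 4), 2)) = Mul(0, Pow(8, 2)) = Mul(0, 64) = 0)
Mul(R, Function('B')(-17, -3)) = Mul(0, Add(-6, -17)) = Mul(0, -23) = 0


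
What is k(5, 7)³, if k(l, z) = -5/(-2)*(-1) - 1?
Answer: -343/8 ≈ -42.875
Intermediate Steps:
k(l, z) = -7/2 (k(l, z) = -5*(-½)*(-1) - 1 = (5/2)*(-1) - 1 = -5/2 - 1 = -7/2)
k(5, 7)³ = (-7/2)³ = -343/8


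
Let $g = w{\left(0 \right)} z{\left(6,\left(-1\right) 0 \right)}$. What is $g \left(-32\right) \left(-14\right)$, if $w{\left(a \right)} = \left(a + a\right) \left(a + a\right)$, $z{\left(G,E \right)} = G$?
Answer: $0$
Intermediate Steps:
$w{\left(a \right)} = 4 a^{2}$ ($w{\left(a \right)} = 2 a 2 a = 4 a^{2}$)
$g = 0$ ($g = 4 \cdot 0^{2} \cdot 6 = 4 \cdot 0 \cdot 6 = 0 \cdot 6 = 0$)
$g \left(-32\right) \left(-14\right) = 0 \left(-32\right) \left(-14\right) = 0 \left(-14\right) = 0$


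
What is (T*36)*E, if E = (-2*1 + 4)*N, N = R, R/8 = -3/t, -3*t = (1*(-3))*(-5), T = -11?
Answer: -19008/5 ≈ -3801.6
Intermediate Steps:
t = -5 (t = -1*(-3)*(-5)/3 = -(-1)*(-5) = -⅓*15 = -5)
R = 24/5 (R = 8*(-3/(-5)) = 8*(-3*(-⅕)) = 8*(⅗) = 24/5 ≈ 4.8000)
N = 24/5 ≈ 4.8000
E = 48/5 (E = (-2*1 + 4)*(24/5) = (-2 + 4)*(24/5) = 2*(24/5) = 48/5 ≈ 9.6000)
(T*36)*E = -11*36*(48/5) = -396*48/5 = -19008/5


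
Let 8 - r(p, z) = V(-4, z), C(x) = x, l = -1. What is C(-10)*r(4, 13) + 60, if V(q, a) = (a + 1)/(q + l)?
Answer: -48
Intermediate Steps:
V(q, a) = (1 + a)/(-1 + q) (V(q, a) = (a + 1)/(q - 1) = (1 + a)/(-1 + q))
r(p, z) = 41/5 + z/5 (r(p, z) = 8 - (1 + z)/(-1 - 4) = 8 - (1 + z)/(-5) = 8 - (-1)*(1 + z)/5 = 8 - (-1/5 - z/5) = 8 + (1/5 + z/5) = 41/5 + z/5)
C(-10)*r(4, 13) + 60 = -10*(41/5 + (1/5)*13) + 60 = -10*(41/5 + 13/5) + 60 = -10*54/5 + 60 = -108 + 60 = -48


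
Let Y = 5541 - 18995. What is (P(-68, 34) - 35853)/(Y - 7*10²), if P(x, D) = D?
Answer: 5117/2022 ≈ 2.5307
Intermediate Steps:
Y = -13454
(P(-68, 34) - 35853)/(Y - 7*10²) = (34 - 35853)/(-13454 - 7*10²) = -35819/(-13454 - 7*100) = -35819/(-13454 - 700) = -35819/(-14154) = -35819*(-1/14154) = 5117/2022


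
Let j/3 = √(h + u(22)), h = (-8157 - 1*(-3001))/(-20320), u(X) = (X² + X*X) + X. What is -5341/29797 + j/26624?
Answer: -5341/29797 + 3*√6388721030/67624960 ≈ -0.17570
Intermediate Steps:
u(X) = X + 2*X² (u(X) = (X² + X²) + X = 2*X² + X = X + 2*X²)
h = 1289/5080 (h = (-8157 + 3001)*(-1/20320) = -5156*(-1/20320) = 1289/5080 ≈ 0.25374)
j = 3*√6388721030/2540 (j = 3*√(1289/5080 + 22*(1 + 2*22)) = 3*√(1289/5080 + 22*(1 + 44)) = 3*√(1289/5080 + 22*45) = 3*√(1289/5080 + 990) = 3*√(5030489/5080) = 3*(√6388721030/2540) = 3*√6388721030/2540 ≈ 94.405)
-5341/29797 + j/26624 = -5341/29797 + (3*√6388721030/2540)/26624 = -5341*1/29797 + (3*√6388721030/2540)*(1/26624) = -5341/29797 + 3*√6388721030/67624960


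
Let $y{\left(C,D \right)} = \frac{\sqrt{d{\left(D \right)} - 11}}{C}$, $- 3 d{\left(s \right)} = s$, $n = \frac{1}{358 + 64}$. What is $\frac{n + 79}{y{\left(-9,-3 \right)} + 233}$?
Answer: $\frac{629206947}{1855710818} + \frac{300051 i \sqrt{10}}{1855710818} \approx 0.33907 + 0.00051131 i$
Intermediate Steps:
$n = \frac{1}{422} \approx 0.0023697$
$d{\left(s \right)} = - \frac{s}{3}$
$y{\left(C,D \right)} = \frac{\sqrt{-11 - \frac{D}{3}}}{C}$ ($y{\left(C,D \right)} = \frac{\sqrt{- \frac{D}{3} - 11}}{C} = \frac{\sqrt{-11 - \frac{D}{3}}}{C}$)
$\frac{n + 79}{y{\left(-9,-3 \right)} + 233} = \frac{\frac{1}{422} + 79}{\frac{\sqrt{-99 - -9}}{3 \left(-9\right)} + 233} = \frac{33339}{422 \left(\frac{1}{3} \left(- \frac{1}{9}\right) \sqrt{-99 + 9} + 233\right)} = \frac{33339}{422 \left(\frac{1}{3} \left(- \frac{1}{9}\right) \sqrt{-90} + 233\right)} = \frac{33339}{422 \left(\frac{1}{3} \left(- \frac{1}{9}\right) 3 i \sqrt{10} + 233\right)} = \frac{33339}{422 \left(- \frac{i \sqrt{10}}{9} + 233\right)} = \frac{33339}{422 \left(233 - \frac{i \sqrt{10}}{9}\right)}$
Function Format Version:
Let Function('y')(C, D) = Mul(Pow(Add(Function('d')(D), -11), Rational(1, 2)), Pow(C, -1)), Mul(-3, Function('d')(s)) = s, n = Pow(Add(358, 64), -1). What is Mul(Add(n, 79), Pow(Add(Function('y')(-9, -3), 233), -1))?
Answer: Add(Rational(629206947, 1855710818), Mul(Rational(300051, 1855710818), I, Pow(10, Rational(1, 2)))) ≈ Add(0.33907, Mul(0.00051131, I))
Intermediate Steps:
n = Rational(1, 422) (n = Pow(422, -1) = Rational(1, 422) ≈ 0.0023697)
Function('d')(s) = Mul(Rational(-1, 3), s)
Function('y')(C, D) = Mul(Pow(C, -1), Pow(Add(-11, Mul(Rational(-1, 3), D)), Rational(1, 2))) (Function('y')(C, D) = Mul(Pow(Add(Mul(Rational(-1, 3), D), -11), Rational(1, 2)), Pow(C, -1)) = Mul(Pow(Add(-11, Mul(Rational(-1, 3), D)), Rational(1, 2)), Pow(C, -1)) = Mul(Pow(C, -1), Pow(Add(-11, Mul(Rational(-1, 3), D)), Rational(1, 2))))
Mul(Add(n, 79), Pow(Add(Function('y')(-9, -3), 233), -1)) = Mul(Add(Rational(1, 422), 79), Pow(Add(Mul(Rational(1, 3), Pow(-9, -1), Pow(Add(-99, Mul(-3, -3)), Rational(1, 2))), 233), -1)) = Mul(Rational(33339, 422), Pow(Add(Mul(Rational(1, 3), Rational(-1, 9), Pow(Add(-99, 9), Rational(1, 2))), 233), -1)) = Mul(Rational(33339, 422), Pow(Add(Mul(Rational(1, 3), Rational(-1, 9), Pow(-90, Rational(1, 2))), 233), -1)) = Mul(Rational(33339, 422), Pow(Add(Mul(Rational(1, 3), Rational(-1, 9), Mul(3, I, Pow(10, Rational(1, 2)))), 233), -1)) = Mul(Rational(33339, 422), Pow(Add(Mul(Rational(-1, 9), I, Pow(10, Rational(1, 2))), 233), -1)) = Mul(Rational(33339, 422), Pow(Add(233, Mul(Rational(-1, 9), I, Pow(10, Rational(1, 2)))), -1))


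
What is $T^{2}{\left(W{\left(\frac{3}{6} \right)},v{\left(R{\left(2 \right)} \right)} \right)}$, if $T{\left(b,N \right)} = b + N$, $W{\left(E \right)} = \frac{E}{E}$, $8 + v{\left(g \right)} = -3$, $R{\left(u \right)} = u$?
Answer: $100$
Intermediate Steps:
$v{\left(g \right)} = -11$ ($v{\left(g \right)} = -8 - 3 = -11$)
$W{\left(E \right)} = 1$
$T{\left(b,N \right)} = N + b$
$T^{2}{\left(W{\left(\frac{3}{6} \right)},v{\left(R{\left(2 \right)} \right)} \right)} = \left(-11 + 1\right)^{2} = \left(-10\right)^{2} = 100$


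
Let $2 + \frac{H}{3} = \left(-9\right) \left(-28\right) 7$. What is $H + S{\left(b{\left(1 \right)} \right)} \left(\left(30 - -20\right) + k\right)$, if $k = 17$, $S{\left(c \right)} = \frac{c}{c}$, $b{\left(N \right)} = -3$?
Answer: $5353$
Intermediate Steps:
$S{\left(c \right)} = 1$
$H = 5286$ ($H = -6 + 3 \left(-9\right) \left(-28\right) 7 = -6 + 3 \cdot 252 \cdot 7 = -6 + 3 \cdot 1764 = -6 + 5292 = 5286$)
$H + S{\left(b{\left(1 \right)} \right)} \left(\left(30 - -20\right) + k\right) = 5286 + 1 \left(\left(30 - -20\right) + 17\right) = 5286 + 1 \left(\left(30 + 20\right) + 17\right) = 5286 + 1 \left(50 + 17\right) = 5286 + 1 \cdot 67 = 5286 + 67 = 5353$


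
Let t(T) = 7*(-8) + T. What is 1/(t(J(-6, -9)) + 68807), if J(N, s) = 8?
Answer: 1/68759 ≈ 1.4544e-5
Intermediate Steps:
t(T) = -56 + T
1/(t(J(-6, -9)) + 68807) = 1/((-56 + 8) + 68807) = 1/(-48 + 68807) = 1/68759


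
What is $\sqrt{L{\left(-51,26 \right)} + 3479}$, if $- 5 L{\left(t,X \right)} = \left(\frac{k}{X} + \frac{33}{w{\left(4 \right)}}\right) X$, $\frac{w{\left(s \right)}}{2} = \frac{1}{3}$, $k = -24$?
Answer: $\frac{2 \sqrt{20165}}{5} \approx 56.801$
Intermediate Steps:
$w{\left(s \right)} = \frac{2}{3}$
$L{\left(t,X \right)} = - \frac{X \left(\frac{99}{2} - \frac{24}{X}\right)}{5}$ ($L{\left(t,X \right)} = - \frac{\left(- \frac{24}{X} + \frac{33}{\frac{2}{3}}\right) X}{5} = - \frac{\left(- \frac{24}{X} + 33 \cdot \frac{3}{2}\right) X}{5} = - \frac{\left(- \frac{24}{X} + \frac{99}{2}\right) X}{5} = - \frac{\left(\frac{99}{2} - \frac{24}{X}\right) X}{5} = - \frac{X \left(\frac{99}{2} - \frac{24}{X}\right)}{5}$)
$\sqrt{L{\left(-51,26 \right)} + 3479} = \sqrt{\left(\frac{24}{5} - \frac{1287}{5}\right) + 3479} = \sqrt{- \frac{1263}{5} + 3479} = \sqrt{\frac{16132}{5}} = \frac{2 \sqrt{20165}}{5}$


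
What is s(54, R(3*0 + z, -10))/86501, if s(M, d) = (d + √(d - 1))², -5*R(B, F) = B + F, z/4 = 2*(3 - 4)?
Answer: (18 + √65)²/2162525 ≈ 0.00031410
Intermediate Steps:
z = -8 (z = 4*(2*(3 - 4)) = 4*(2*(-1)) = 4*(-2) = -8)
R(B, F) = -B/5 - F/5 (R(B, F) = -(B + F)/5 = -B/5 - F/5)
s(M, d) = (d + √(-1 + d))²
s(54, R(3*0 + z, -10))/86501 = ((-(3*0 - 8)/5 - ⅕*(-10)) + √(-1 + (-(3*0 - 8)/5 - ⅕*(-10))))²/86501 = ((-(0 - 8)/5 + 2) + √(-1 + (-(0 - 8)/5 + 2)))²*(1/86501) = ((-⅕*(-8) + 2) + √(-1 + (-⅕*(-8) + 2)))²*(1/86501) = ((8/5 + 2) + √(-1 + (8/5 + 2)))²*(1/86501) = (18/5 + √(-1 + 18/5))²*(1/86501) = (18/5 + √(13/5))²*(1/86501) = (18/5 + √65/5)²*(1/86501) = (18/5 + √65/5)²/86501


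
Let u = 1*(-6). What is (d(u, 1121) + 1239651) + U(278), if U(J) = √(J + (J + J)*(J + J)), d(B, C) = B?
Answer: 1239645 + √309414 ≈ 1.2402e+6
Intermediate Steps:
u = -6
U(J) = √(J + 4*J²) (U(J) = √(J + (2*J)*(2*J)) = √(J + 4*J²))
(d(u, 1121) + 1239651) + U(278) = (-6 + 1239651) + √(278*(1 + 4*278)) = 1239645 + √(278*(1 + 1112)) = 1239645 + √(278*1113) = 1239645 + √309414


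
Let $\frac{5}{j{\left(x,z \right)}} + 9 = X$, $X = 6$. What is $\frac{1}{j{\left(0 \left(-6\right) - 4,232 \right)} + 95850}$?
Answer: $\frac{3}{287545} \approx 1.0433 \cdot 10^{-5}$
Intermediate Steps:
$j{\left(x,z \right)} = - \frac{5}{3}$ ($j{\left(x,z \right)} = \frac{5}{-9 + 6} = \frac{5}{-3} = 5 \left(- \frac{1}{3}\right) = - \frac{5}{3}$)
$\frac{1}{j{\left(0 \left(-6\right) - 4,232 \right)} + 95850} = \frac{1}{- \frac{5}{3} + 95850} = \frac{1}{\frac{287545}{3}} = \frac{3}{287545}$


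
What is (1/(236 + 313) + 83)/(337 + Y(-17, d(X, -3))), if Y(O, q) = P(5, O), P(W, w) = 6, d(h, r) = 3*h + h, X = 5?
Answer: 45568/188307 ≈ 0.24199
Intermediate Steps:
d(h, r) = 4*h
Y(O, q) = 6
(1/(236 + 313) + 83)/(337 + Y(-17, d(X, -3))) = (1/(236 + 313) + 83)/(337 + 6) = (1/549 + 83)/343 = (1/549 + 83)*(1/343) = (45568/549)*(1/343) = 45568/188307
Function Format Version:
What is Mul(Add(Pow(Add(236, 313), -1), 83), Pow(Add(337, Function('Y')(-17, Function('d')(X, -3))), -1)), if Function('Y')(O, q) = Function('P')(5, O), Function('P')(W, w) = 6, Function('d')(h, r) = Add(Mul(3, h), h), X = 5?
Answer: Rational(45568, 188307) ≈ 0.24199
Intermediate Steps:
Function('d')(h, r) = Mul(4, h)
Function('Y')(O, q) = 6
Mul(Add(Pow(Add(236, 313), -1), 83), Pow(Add(337, Function('Y')(-17, Function('d')(X, -3))), -1)) = Mul(Add(Pow(Add(236, 313), -1), 83), Pow(Add(337, 6), -1)) = Mul(Add(Pow(549, -1), 83), Pow(343, -1)) = Mul(Add(Rational(1, 549), 83), Rational(1, 343)) = Mul(Rational(45568, 549), Rational(1, 343)) = Rational(45568, 188307)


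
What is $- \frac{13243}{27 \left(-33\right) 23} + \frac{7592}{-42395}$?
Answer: $\frac{405854129}{868800735} \approx 0.46714$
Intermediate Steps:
$- \frac{13243}{27 \left(-33\right) 23} + \frac{7592}{-42395} = - \frac{13243}{\left(-891\right) 23} + 7592 \left(- \frac{1}{42395}\right) = - \frac{13243}{-20493} - \frac{7592}{42395} = \left(-13243\right) \left(- \frac{1}{20493}\right) - \frac{7592}{42395} = \frac{13243}{20493} - \frac{7592}{42395} = \frac{405854129}{868800735}$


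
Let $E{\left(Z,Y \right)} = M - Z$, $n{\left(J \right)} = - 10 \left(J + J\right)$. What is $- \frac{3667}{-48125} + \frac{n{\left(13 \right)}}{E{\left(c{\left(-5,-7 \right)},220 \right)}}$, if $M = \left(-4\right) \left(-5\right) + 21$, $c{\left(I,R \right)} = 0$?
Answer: $- \frac{12362153}{1973125} \approx -6.2653$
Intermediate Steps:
$n{\left(J \right)} = - 20 J$ ($n{\left(J \right)} = - 10 \cdot 2 J = - 20 J$)
$M = 41$ ($M = 20 + 21 = 41$)
$E{\left(Z,Y \right)} = 41 - Z$
$- \frac{3667}{-48125} + \frac{n{\left(13 \right)}}{E{\left(c{\left(-5,-7 \right)},220 \right)}} = - \frac{3667}{-48125} + \frac{\left(-20\right) 13}{41 - 0} = \left(-3667\right) \left(- \frac{1}{48125}\right) - \frac{260}{41 + 0} = \frac{3667}{48125} - \frac{260}{41} = - \frac{12362153}{1973125}$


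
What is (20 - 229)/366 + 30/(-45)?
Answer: -151/122 ≈ -1.2377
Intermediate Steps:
(20 - 229)/366 + 30/(-45) = -209*1/366 + 30*(-1/45) = -209/366 - ⅔ = -151/122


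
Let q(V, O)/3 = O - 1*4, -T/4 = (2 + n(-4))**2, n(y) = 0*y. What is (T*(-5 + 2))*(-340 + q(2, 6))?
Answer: -16032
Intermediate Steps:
n(y) = 0
T = -16 (T = -4*(2 + 0)**2 = -4*2**2 = -4*4 = -16)
q(V, O) = -12 + 3*O (q(V, O) = 3*(O - 1*4) = 3*(O - 4) = 3*(-4 + O) = -12 + 3*O)
(T*(-5 + 2))*(-340 + q(2, 6)) = (-16*(-5 + 2))*(-340 + (-12 + 3*6)) = (-16*(-3))*(-340 + (-12 + 18)) = 48*(-340 + 6) = 48*(-334) = -16032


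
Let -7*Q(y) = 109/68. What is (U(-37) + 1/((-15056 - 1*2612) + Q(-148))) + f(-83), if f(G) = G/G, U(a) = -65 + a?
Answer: -849418253/8410077 ≈ -101.00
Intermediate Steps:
Q(y) = -109/476 (Q(y) = -109/(7*68) = -⅐*109/68 = -109/476)
f(G) = 1
(U(-37) + 1/((-15056 - 1*2612) + Q(-148))) + f(-83) = ((-65 - 37) + 1/((-15056 - 1*2612) - 109/476)) + 1 = (-102 + 1/((-15056 - 2612) - 109/476)) + 1 = (-102 + 1/(-17668 - 109/476)) + 1 = (-102 + 1/(-8410077/476)) + 1 = (-102 - 476/8410077) + 1 = -857828330/8410077 + 1 = -849418253/8410077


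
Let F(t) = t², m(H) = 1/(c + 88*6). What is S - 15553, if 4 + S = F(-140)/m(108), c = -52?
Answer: 9314043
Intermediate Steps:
m(H) = 1/476 (m(H) = 1/(-52 + 88*6) = 1/(-52 + 528) = 1/476)
S = 9329596 (S = -4 + (-140)²/(1/476) = -4 + 19600*476 = -4 + 9329600 = 9329596)
S - 15553 = 9329596 - 15553 = 9314043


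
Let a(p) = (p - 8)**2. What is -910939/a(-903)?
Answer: -910939/829921 ≈ -1.0976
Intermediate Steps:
a(p) = (-8 + p)**2
-910939/a(-903) = -910939/(-8 - 903)**2 = -910939/((-911)**2) = -910939/829921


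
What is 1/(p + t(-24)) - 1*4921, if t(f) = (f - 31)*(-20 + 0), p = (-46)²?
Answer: -15825935/3216 ≈ -4921.0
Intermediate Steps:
p = 2116
t(f) = 620 - 20*f (t(f) = (-31 + f)*(-20) = 620 - 20*f)
1/(p + t(-24)) - 1*4921 = 1/(2116 + (620 - 20*(-24))) - 1*4921 = 1/(2116 + (620 + 480)) - 4921 = 1/(2116 + 1100) - 4921 = 1/3216 - 4921 = -15825935/3216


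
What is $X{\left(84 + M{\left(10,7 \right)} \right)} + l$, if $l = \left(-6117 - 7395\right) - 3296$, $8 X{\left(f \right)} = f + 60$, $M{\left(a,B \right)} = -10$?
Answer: $- \frac{67165}{4} \approx -16791.0$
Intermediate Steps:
$X{\left(f \right)} = \frac{15}{2} + \frac{f}{8}$ ($X{\left(f \right)} = \frac{f + 60}{8} = \frac{60 + f}{8} = \frac{15}{2} + \frac{f}{8}$)
$l = -16808$ ($l = -13512 - 3296 = -16808$)
$X{\left(84 + M{\left(10,7 \right)} \right)} + l = \left(\frac{15}{2} + \frac{84 - 10}{8}\right) - 16808 = \left(\frac{15}{2} + \frac{1}{8} \cdot 74\right) - 16808 = \left(\frac{15}{2} + \frac{37}{4}\right) - 16808 = \frac{67}{4} - 16808 = - \frac{67165}{4}$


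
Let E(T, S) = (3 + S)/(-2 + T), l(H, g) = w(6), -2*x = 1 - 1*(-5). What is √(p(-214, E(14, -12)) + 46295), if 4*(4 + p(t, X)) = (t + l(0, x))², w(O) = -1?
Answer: √231389/2 ≈ 240.51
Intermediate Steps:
x = -3 (x = -(1 - 1*(-5))/2 = -(1 + 5)/2 = -½*6 = -3)
l(H, g) = -1
E(T, S) = (3 + S)/(-2 + T)
p(t, X) = -4 + (-1 + t)²/4 (p(t, X) = -4 + (t - 1)²/4 = -4 + (-1 + t)²/4)
√(p(-214, E(14, -12)) + 46295) = √((-4 + (-1 - 214)²/4) + 46295) = √((-4 + (¼)*(-215)²) + 46295) = √((-4 + (¼)*46225) + 46295) = √((-4 + 46225/4) + 46295) = √(46209/4 + 46295) = √(231389/4) = √231389/2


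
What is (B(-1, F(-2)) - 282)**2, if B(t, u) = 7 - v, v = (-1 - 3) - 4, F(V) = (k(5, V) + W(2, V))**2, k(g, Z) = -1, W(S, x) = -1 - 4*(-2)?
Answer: 71289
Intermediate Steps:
W(S, x) = 7 (W(S, x) = -1 + 8 = 7)
F(V) = 36 (F(V) = (-1 + 7)**2 = 6**2 = 36)
v = -8 (v = -4 - 4 = -8)
B(t, u) = 15 (B(t, u) = 7 - 1*(-8) = 7 + 8 = 15)
(B(-1, F(-2)) - 282)**2 = (15 - 282)**2 = (-267)**2 = 71289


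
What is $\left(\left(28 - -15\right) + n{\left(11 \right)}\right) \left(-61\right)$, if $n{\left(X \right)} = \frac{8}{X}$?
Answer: $- \frac{29341}{11} \approx -2667.4$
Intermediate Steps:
$\left(\left(28 - -15\right) + n{\left(11 \right)}\right) \left(-61\right) = \left(\left(28 - -15\right) + \frac{8}{11}\right) \left(-61\right) = \left(\left(28 + 15\right) + 8 \cdot \frac{1}{11}\right) \left(-61\right) = \left(43 + \frac{8}{11}\right) \left(-61\right) = \frac{481}{11} \left(-61\right) = - \frac{29341}{11}$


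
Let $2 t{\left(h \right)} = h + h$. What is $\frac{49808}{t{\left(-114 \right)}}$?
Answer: $- \frac{24904}{57} \approx -436.91$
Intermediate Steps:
$t{\left(h \right)} = h$ ($t{\left(h \right)} = \frac{h + h}{2} = \frac{2 h}{2} = h$)
$\frac{49808}{t{\left(-114 \right)}} = \frac{49808}{-114} = 49808 \left(- \frac{1}{114}\right) = - \frac{24904}{57}$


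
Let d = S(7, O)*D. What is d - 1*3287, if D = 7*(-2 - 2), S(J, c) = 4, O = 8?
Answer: -3399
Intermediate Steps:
D = -28 (D = 7*(-4) = -28)
d = -112 (d = 4*(-28) = -112)
d - 1*3287 = -112 - 1*3287 = -112 - 3287 = -3399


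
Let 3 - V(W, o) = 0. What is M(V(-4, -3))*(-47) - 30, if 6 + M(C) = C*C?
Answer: -171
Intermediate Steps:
V(W, o) = 3 (V(W, o) = 3 - 1*0 = 3 + 0 = 3)
M(C) = -6 + C² (M(C) = -6 + C*C = -6 + C²)
M(V(-4, -3))*(-47) - 30 = (-6 + 3²)*(-47) - 30 = (-6 + 9)*(-47) - 30 = 3*(-47) - 30 = -141 - 30 = -171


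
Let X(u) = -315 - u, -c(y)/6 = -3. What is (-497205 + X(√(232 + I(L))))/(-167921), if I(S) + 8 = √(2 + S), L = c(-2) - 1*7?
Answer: 497520/167921 + √(224 + √13)/167921 ≈ 2.9629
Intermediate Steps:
c(y) = 18 (c(y) = -6*(-3) = 18)
L = 11 (L = 18 - 1*7 = 18 - 7 = 11)
I(S) = -8 + √(2 + S)
(-497205 + X(√(232 + I(L))))/(-167921) = (-497205 + (-315 - √(232 + (-8 + √(2 + 11)))))/(-167921) = (-497205 + (-315 - √(232 + (-8 + √13))))*(-1/167921) = (-497205 + (-315 - √(224 + √13)))*(-1/167921) = (-497520 - √(224 + √13))*(-1/167921) = 497520/167921 + √(224 + √13)/167921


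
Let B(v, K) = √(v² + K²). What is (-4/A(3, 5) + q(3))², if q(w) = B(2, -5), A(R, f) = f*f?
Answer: 18141/625 - 8*√29/25 ≈ 27.302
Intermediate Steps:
A(R, f) = f²
B(v, K) = √(K² + v²)
q(w) = √29 (q(w) = √((-5)² + 2²) = √(25 + 4) = √29)
(-4/A(3, 5) + q(3))² = (-4/(5²) + √29)² = (-4/25 + √29)²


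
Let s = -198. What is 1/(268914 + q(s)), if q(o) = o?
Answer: 1/268716 ≈ 3.7214e-6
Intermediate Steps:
1/(268914 + q(s)) = 1/(268914 - 198) = 1/268716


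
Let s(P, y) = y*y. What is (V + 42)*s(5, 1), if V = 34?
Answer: 76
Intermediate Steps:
s(P, y) = y²
(V + 42)*s(5, 1) = (34 + 42)*1² = 76*1 = 76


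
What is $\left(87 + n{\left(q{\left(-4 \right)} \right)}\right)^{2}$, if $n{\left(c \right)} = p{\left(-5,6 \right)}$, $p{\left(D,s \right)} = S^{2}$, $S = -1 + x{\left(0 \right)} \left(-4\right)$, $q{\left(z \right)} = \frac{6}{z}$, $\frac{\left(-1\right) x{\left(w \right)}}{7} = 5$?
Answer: $376670464$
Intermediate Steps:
$x{\left(w \right)} = -35$ ($x{\left(w \right)} = \left(-7\right) 5 = -35$)
$S = 139$ ($S = -1 - -140 = -1 + 140 = 139$)
$p{\left(D,s \right)} = 19321$ ($p{\left(D,s \right)} = 139^{2} = 19321$)
$n{\left(c \right)} = 19321$
$\left(87 + n{\left(q{\left(-4 \right)} \right)}\right)^{2} = \left(87 + 19321\right)^{2} = 19408^{2} = 376670464$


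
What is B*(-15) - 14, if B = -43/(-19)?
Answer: -911/19 ≈ -47.947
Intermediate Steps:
B = 43/19 (B = -43*(-1/19) = 43/19 ≈ 2.2632)
B*(-15) - 14 = (43/19)*(-15) - 14 = -645/19 - 14 = -911/19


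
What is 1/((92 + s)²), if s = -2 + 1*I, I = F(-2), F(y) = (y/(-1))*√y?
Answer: 1/(4*(45 + I*√2)²) ≈ 0.00012309 - 7.7444e-6*I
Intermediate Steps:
F(y) = -y^(3/2) (F(y) = (y*(-1))*√y = (-y)*√y = -y^(3/2))
I = 2*I*√2 (I = -(-2)^(3/2) = -(-2)*I*√2 = 2*I*√2 ≈ 2.8284*I)
s = -2 + 2*I*√2 (s = -2 + 1*(2*I*√2) = -2 + 2*I*√2 ≈ -2.0 + 2.8284*I)
1/((92 + s)²) = 1/((92 + (-2 + 2*I*√2))²) = 1/((90 + 2*I*√2)²) = (90 + 2*I*√2)⁻²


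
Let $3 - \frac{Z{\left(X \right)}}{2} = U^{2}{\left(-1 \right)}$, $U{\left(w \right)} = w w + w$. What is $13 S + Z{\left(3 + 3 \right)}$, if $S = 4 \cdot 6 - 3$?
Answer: $279$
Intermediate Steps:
$U{\left(w \right)} = w + w^{2}$ ($U{\left(w \right)} = w^{2} + w = w + w^{2}$)
$Z{\left(X \right)} = 6$ ($Z{\left(X \right)} = 6 - 2 \left(- (1 - 1)\right)^{2} = 6 - 2 \left(\left(-1\right) 0\right)^{2} = 6 - 2 \cdot 0^{2} = 6 - 0 = 6 + 0 = 6$)
$S = 21$ ($S = 24 - 3 = 21$)
$13 S + Z{\left(3 + 3 \right)} = 13 \cdot 21 + 6 = 273 + 6 = 279$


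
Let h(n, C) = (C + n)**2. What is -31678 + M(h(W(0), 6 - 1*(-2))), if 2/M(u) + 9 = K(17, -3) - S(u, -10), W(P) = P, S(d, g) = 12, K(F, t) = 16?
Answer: -158392/5 ≈ -31678.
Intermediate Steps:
M(u) = -2/5 (M(u) = 2/(-9 + (16 - 1*12)) = 2/(-9 + (16 - 12)) = 2/(-9 + 4) = 2/(-5) = 2*(-1/5) = -2/5)
-31678 + M(h(W(0), 6 - 1*(-2))) = -31678 - 2/5 = -158392/5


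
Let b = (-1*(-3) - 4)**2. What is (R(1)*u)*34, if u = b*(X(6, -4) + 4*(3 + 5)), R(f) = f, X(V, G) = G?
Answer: 952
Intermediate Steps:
b = 1 (b = (3 - 4)**2 = (-1)**2 = 1)
u = 28 (u = 1*(-4 + 4*(3 + 5)) = 1*(-4 + 4*8) = 1*(-4 + 32) = 1*28 = 28)
(R(1)*u)*34 = (1*28)*34 = 28*34 = 952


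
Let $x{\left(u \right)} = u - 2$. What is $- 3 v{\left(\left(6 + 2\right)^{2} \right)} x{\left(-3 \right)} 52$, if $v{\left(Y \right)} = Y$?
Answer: $49920$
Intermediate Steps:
$x{\left(u \right)} = -2 + u$ ($x{\left(u \right)} = u - 2 = -2 + u$)
$- 3 v{\left(\left(6 + 2\right)^{2} \right)} x{\left(-3 \right)} 52 = - 3 \left(6 + 2\right)^{2} \left(-2 - 3\right) 52 = - 3 \cdot 8^{2} \left(-5\right) 52 = \left(-3\right) 64 \left(-5\right) 52 = \left(-192\right) \left(-5\right) 52 = 960 \cdot 52 = 49920$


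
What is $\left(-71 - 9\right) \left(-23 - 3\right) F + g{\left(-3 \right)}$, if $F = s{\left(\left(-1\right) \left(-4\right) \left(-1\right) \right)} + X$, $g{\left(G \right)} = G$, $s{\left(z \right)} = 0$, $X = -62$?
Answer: $-128963$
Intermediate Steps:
$F = -62$ ($F = 0 - 62 = -62$)
$\left(-71 - 9\right) \left(-23 - 3\right) F + g{\left(-3 \right)} = \left(-71 - 9\right) \left(-23 - 3\right) \left(-62\right) - 3 = \left(-80\right) \left(-26\right) \left(-62\right) - 3 = 2080 \left(-62\right) - 3 = -128960 - 3 = -128963$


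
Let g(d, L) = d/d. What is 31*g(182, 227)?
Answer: 31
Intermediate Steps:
g(d, L) = 1
31*g(182, 227) = 31*1 = 31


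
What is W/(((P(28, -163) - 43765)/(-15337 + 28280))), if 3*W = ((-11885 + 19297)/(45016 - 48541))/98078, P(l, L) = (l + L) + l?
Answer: 23983379/11375733754800 ≈ 2.1083e-6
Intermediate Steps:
P(l, L) = L + 2*l (P(l, L) = (L + l) + l = L + 2*l)
W = -3706/518587425 (W = (((-11885 + 19297)/(45016 - 48541))/98078)/3 = ((7412/(-3525))*(1/98078))/3 = ((7412*(-1/3525))*(1/98078))/3 = (-7412/3525*1/98078)/3 = (⅓)*(-3706/172862475) = -3706/518587425 ≈ -7.1463e-6)
W/(((P(28, -163) - 43765)/(-15337 + 28280))) = -3706*(-15337 + 28280)/((-163 + 2*28) - 43765)/518587425 = -3706*12943/((-163 + 56) - 43765)/518587425 = -3706*12943/(-107 - 43765)/518587425 = -3706/(518587425*((-43872*1/12943))) = -3706/(518587425*(-43872/12943)) = -3706/518587425*(-12943/43872) = 23983379/11375733754800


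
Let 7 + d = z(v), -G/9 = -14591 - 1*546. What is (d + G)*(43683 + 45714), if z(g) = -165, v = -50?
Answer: 12163445217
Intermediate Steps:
G = 136233 (G = -9*(-14591 - 1*546) = -9*(-14591 - 546) = -9*(-15137) = 136233)
d = -172 (d = -7 - 165 = -172)
(d + G)*(43683 + 45714) = (-172 + 136233)*(43683 + 45714) = 136061*89397 = 12163445217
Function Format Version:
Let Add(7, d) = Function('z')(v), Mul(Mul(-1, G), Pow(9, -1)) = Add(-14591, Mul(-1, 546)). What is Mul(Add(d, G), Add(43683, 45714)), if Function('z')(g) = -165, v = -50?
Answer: 12163445217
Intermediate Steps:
G = 136233 (G = Mul(-9, Add(-14591, Mul(-1, 546))) = Mul(-9, Add(-14591, -546)) = Mul(-9, -15137) = 136233)
d = -172 (d = Add(-7, -165) = -172)
Mul(Add(d, G), Add(43683, 45714)) = Mul(Add(-172, 136233), Add(43683, 45714)) = Mul(136061, 89397) = 12163445217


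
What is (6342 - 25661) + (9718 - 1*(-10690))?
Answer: 1089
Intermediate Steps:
(6342 - 25661) + (9718 - 1*(-10690)) = -19319 + (9718 + 10690) = -19319 + 20408 = 1089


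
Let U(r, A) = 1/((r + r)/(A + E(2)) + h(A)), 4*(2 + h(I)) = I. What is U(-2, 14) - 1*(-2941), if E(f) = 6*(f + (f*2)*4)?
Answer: 526561/179 ≈ 2941.7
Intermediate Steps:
h(I) = -2 + I/4
E(f) = 54*f (E(f) = 6*(f + (2*f)*4) = 6*(f + 8*f) = 6*(9*f) = 54*f)
U(r, A) = 1/(-2 + A/4 + 2*r/(108 + A)) (U(r, A) = 1/((r + r)/(A + 54*2) + (-2 + A/4)) = 1/((2*r)/(A + 108) + (-2 + A/4)) = 1/((2*r)/(108 + A) + (-2 + A/4)) = 1/(2*r/(108 + A) + (-2 + A/4)) = 1/(-2 + A/4 + 2*r/(108 + A)))
U(-2, 14) - 1*(-2941) = 4*(108 + 14)/(-864 + 14**2 + 8*(-2) + 100*14) - 1*(-2941) = 4*122/(-864 + 196 - 16 + 1400) + 2941 = 4*122/716 + 2941 = 4*(1/716)*122 + 2941 = 122/179 + 2941 = 526561/179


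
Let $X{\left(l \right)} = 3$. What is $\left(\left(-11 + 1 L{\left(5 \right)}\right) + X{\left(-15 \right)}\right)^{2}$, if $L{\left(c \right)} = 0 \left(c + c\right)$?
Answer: $64$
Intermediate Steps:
$L{\left(c \right)} = 0$ ($L{\left(c \right)} = 0 \cdot 2 c = 0$)
$\left(\left(-11 + 1 L{\left(5 \right)}\right) + X{\left(-15 \right)}\right)^{2} = \left(\left(-11 + 1 \cdot 0\right) + 3\right)^{2} = \left(\left(-11 + 0\right) + 3\right)^{2} = \left(-11 + 3\right)^{2} = \left(-8\right)^{2} = 64$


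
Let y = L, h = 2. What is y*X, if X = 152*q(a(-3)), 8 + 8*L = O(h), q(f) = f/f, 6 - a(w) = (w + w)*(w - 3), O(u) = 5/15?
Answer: -437/3 ≈ -145.67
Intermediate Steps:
O(u) = 1/3 (O(u) = 5*(1/15) = 1/3)
a(w) = 6 - 2*w*(-3 + w) (a(w) = 6 - (w + w)*(w - 3) = 6 - 2*w*(-3 + w))
q(f) = 1
L = -23/24 (L = -1 + (1/8)*(1/3) = -1 + 1/24 = -23/24 ≈ -0.95833)
y = -23/24 ≈ -0.95833
X = 152 (X = 152*1 = 152)
y*X = -23/24*152 = -437/3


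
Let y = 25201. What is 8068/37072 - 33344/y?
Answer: -258201775/233562868 ≈ -1.1055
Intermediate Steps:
8068/37072 - 33344/y = 8068/37072 - 33344/25201 = 8068*(1/37072) - 33344*1/25201 = 2017/9268 - 33344/25201 = -258201775/233562868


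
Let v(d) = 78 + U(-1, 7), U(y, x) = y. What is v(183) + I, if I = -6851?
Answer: -6774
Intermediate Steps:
v(d) = 77 (v(d) = 78 - 1 = 77)
v(183) + I = 77 - 6851 = -6774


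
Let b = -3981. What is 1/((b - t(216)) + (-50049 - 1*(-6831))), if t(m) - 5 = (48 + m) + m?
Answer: -1/47684 ≈ -2.0971e-5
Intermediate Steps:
t(m) = 53 + 2*m (t(m) = 5 + ((48 + m) + m) = 5 + (48 + 2*m) = 53 + 2*m)
1/((b - t(216)) + (-50049 - 1*(-6831))) = 1/((-3981 - (53 + 2*216)) + (-50049 - 1*(-6831))) = 1/((-3981 - (53 + 432)) + (-50049 + 6831)) = 1/((-3981 - 1*485) - 43218) = 1/((-3981 - 485) - 43218) = 1/(-4466 - 43218) = 1/(-47684) = -1/47684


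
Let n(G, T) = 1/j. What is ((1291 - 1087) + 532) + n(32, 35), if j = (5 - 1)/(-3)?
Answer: 2941/4 ≈ 735.25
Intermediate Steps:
j = -4/3 (j = 4*(-⅓) = -4/3 ≈ -1.3333)
n(G, T) = -¾ (n(G, T) = 1/(-4/3) = -¾)
((1291 - 1087) + 532) + n(32, 35) = ((1291 - 1087) + 532) - ¾ = (204 + 532) - ¾ = 736 - ¾ = 2941/4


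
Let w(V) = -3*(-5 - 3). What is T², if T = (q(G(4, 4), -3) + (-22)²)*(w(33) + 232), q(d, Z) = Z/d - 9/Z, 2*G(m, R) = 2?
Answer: 15352201216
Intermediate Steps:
G(m, R) = 1 (G(m, R) = (½)*2 = 1)
w(V) = 24 (w(V) = -3*(-8) = 24)
q(d, Z) = -9/Z + Z/d
T = 123904 (T = ((-9/(-3) - 3/1) + (-22)²)*(24 + 232) = ((-9*(-⅓) - 3*1) + 484)*256 = ((3 - 3) + 484)*256 = (0 + 484)*256 = 484*256 = 123904)
T² = 123904² = 15352201216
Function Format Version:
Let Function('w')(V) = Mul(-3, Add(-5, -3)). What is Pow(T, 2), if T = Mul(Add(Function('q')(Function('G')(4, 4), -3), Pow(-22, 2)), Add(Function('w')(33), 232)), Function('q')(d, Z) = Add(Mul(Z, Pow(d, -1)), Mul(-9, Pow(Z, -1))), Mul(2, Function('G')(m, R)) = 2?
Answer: 15352201216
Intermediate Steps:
Function('G')(m, R) = 1 (Function('G')(m, R) = Mul(Rational(1, 2), 2) = 1)
Function('w')(V) = 24 (Function('w')(V) = Mul(-3, -8) = 24)
Function('q')(d, Z) = Add(Mul(-9, Pow(Z, -1)), Mul(Z, Pow(d, -1)))
T = 123904 (T = Mul(Add(Add(Mul(-9, Pow(-3, -1)), Mul(-3, Pow(1, -1))), Pow(-22, 2)), Add(24, 232)) = Mul(Add(Add(Mul(-9, Rational(-1, 3)), Mul(-3, 1)), 484), 256) = Mul(Add(Add(3, -3), 484), 256) = Mul(Add(0, 484), 256) = Mul(484, 256) = 123904)
Pow(T, 2) = Pow(123904, 2) = 15352201216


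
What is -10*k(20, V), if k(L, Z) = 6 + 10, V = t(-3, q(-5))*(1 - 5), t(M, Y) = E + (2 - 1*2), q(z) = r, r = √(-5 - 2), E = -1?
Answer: -160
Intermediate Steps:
r = I*√7 (r = √(-7) = I*√7 ≈ 2.6458*I)
q(z) = I*√7
t(M, Y) = -1 (t(M, Y) = -1 + (2 - 1*2) = -1 + (2 - 2) = -1 + 0 = -1)
V = 4 (V = -(1 - 5) = -1*(-4) = 4)
k(L, Z) = 16
-10*k(20, V) = -10*16 = -160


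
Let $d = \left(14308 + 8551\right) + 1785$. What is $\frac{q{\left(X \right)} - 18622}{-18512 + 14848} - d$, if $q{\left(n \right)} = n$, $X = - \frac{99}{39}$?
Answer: $- \frac{1173600889}{47632} \approx -24639.0$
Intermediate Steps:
$X = - \frac{33}{13}$ ($X = \left(-99\right) \frac{1}{39} = - \frac{33}{13} \approx -2.5385$)
$d = 24644$ ($d = 22859 + 1785 = 24644$)
$\frac{q{\left(X \right)} - 18622}{-18512 + 14848} - d = \frac{- \frac{33}{13} - 18622}{-18512 + 14848} - 24644 = - \frac{242119}{13 \left(-3664\right)} - 24644 = \left(- \frac{242119}{13}\right) \left(- \frac{1}{3664}\right) - 24644 = \frac{242119}{47632} - 24644 = - \frac{1173600889}{47632}$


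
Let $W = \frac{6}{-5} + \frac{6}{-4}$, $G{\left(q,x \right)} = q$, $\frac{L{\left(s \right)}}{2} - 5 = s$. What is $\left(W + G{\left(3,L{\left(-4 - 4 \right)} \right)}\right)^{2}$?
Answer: $\frac{9}{100} \approx 0.09$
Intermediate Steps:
$L{\left(s \right)} = 10 + 2 s$
$W = - \frac{27}{10}$ ($W = 6 \left(- \frac{1}{5}\right) + 6 \left(- \frac{1}{4}\right) = - \frac{6}{5} - \frac{3}{2} = - \frac{27}{10} \approx -2.7$)
$\left(W + G{\left(3,L{\left(-4 - 4 \right)} \right)}\right)^{2} = \left(- \frac{27}{10} + 3\right)^{2} = \left(\frac{3}{10}\right)^{2} = \frac{9}{100}$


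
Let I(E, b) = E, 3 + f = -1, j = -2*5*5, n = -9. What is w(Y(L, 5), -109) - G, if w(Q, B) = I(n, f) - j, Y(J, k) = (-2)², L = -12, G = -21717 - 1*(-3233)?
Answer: 18525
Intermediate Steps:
G = -18484 (G = -21717 + 3233 = -18484)
j = -50 (j = -10*5 = -50)
f = -4 (f = -3 - 1 = -4)
Y(J, k) = 4
w(Q, B) = 41 (w(Q, B) = -9 - 1*(-50) = -9 + 50 = 41)
w(Y(L, 5), -109) - G = 41 - 1*(-18484) = 41 + 18484 = 18525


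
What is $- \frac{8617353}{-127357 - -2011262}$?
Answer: $- \frac{8617353}{1883905} \approx -4.5742$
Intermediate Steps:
$- \frac{8617353}{-127357 - -2011262} = - \frac{8617353}{-127357 + 2011262} = - \frac{8617353}{1883905}$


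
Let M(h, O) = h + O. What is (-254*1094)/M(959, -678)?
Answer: -277876/281 ≈ -988.88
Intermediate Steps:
M(h, O) = O + h
(-254*1094)/M(959, -678) = (-254*1094)/(-678 + 959) = -277876/281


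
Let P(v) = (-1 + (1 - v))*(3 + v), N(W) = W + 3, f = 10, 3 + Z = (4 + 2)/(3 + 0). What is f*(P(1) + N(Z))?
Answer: -20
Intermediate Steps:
Z = -1 (Z = -3 + (4 + 2)/(3 + 0) = -3 + 6/3 = -3 + 6*(⅓) = -3 + 2 = -1)
N(W) = 3 + W
P(v) = -v*(3 + v) (P(v) = (-v)*(3 + v) = -v*(3 + v))
f*(P(1) + N(Z)) = 10*(-1*1*(3 + 1) + (3 - 1)) = 10*(-1*1*4 + 2) = 10*(-4 + 2) = 10*(-2) = -20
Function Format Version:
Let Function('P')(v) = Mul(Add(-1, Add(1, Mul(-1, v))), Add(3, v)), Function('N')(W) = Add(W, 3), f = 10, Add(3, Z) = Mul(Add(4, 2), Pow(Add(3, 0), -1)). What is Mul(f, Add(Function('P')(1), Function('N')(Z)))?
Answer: -20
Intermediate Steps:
Z = -1 (Z = Add(-3, Mul(Add(4, 2), Pow(Add(3, 0), -1))) = Add(-3, Mul(6, Pow(3, -1))) = Add(-3, Mul(6, Rational(1, 3))) = Add(-3, 2) = -1)
Function('N')(W) = Add(3, W)
Function('P')(v) = Mul(-1, v, Add(3, v)) (Function('P')(v) = Mul(Mul(-1, v), Add(3, v)) = Mul(-1, v, Add(3, v)))
Mul(f, Add(Function('P')(1), Function('N')(Z))) = Mul(10, Add(Mul(-1, 1, Add(3, 1)), Add(3, -1))) = Mul(10, Add(Mul(-1, 1, 4), 2)) = Mul(10, Add(-4, 2)) = Mul(10, -2) = -20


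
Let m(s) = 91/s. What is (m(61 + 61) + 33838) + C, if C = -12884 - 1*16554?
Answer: 536891/122 ≈ 4400.7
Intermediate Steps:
C = -29438 (C = -12884 - 16554 = -29438)
(m(61 + 61) + 33838) + C = (91/(61 + 61) + 33838) - 29438 = (91/122 + 33838) - 29438 = 4128327/122 - 29438 = 536891/122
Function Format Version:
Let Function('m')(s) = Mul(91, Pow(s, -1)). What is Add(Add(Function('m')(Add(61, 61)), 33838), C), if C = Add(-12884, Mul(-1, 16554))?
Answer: Rational(536891, 122) ≈ 4400.7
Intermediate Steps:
C = -29438 (C = Add(-12884, -16554) = -29438)
Add(Add(Function('m')(Add(61, 61)), 33838), C) = Add(Add(Mul(91, Pow(Add(61, 61), -1)), 33838), -29438) = Add(Add(Mul(91, Pow(122, -1)), 33838), -29438) = Add(Add(Mul(91, Rational(1, 122)), 33838), -29438) = Add(Add(Rational(91, 122), 33838), -29438) = Add(Rational(4128327, 122), -29438) = Rational(536891, 122)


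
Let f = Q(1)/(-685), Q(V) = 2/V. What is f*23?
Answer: -46/685 ≈ -0.067153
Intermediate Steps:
f = -2/685 (f = (2/1)/(-685) = (2*1)*(-1/685) = 2*(-1/685) = -2/685 ≈ -0.0029197)
f*23 = -2/685*23 = -46/685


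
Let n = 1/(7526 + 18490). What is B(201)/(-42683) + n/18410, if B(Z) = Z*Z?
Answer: -19350243135877/20443217484480 ≈ -0.94654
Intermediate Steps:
B(Z) = Z²
n = 1/26016 ≈ 3.8438e-5
B(201)/(-42683) + n/18410 = 201²/(-42683) + (1/26016)/18410 = 40401*(-1/42683) + (1/26016)*(1/18410) = -40401/42683 + 1/478954560 = -19350243135877/20443217484480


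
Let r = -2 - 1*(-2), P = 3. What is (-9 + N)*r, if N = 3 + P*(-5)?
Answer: 0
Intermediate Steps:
r = 0 (r = -2 + 2 = 0)
N = -12 (N = 3 + 3*(-5) = 3 - 15 = -12)
(-9 + N)*r = (-9 - 12)*0 = -21*0 = 0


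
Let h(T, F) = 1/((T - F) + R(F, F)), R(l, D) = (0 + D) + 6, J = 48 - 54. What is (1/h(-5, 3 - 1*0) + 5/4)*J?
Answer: -27/2 ≈ -13.500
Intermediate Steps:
J = -6
R(l, D) = 6 + D (R(l, D) = D + 6 = 6 + D)
h(T, F) = 1/(6 + T) (h(T, F) = 1/((T - F) + (6 + F)) = 1/(6 + T))
(1/h(-5, 3 - 1*0) + 5/4)*J = (1/1/(6 - 5) + 5/4)*(-6) = (1/1/1 + 5*(1/4))*(-6) = (1/1 + 5/4)*(-6) = (1*1 + 5/4)*(-6) = (1 + 5/4)*(-6) = (9/4)*(-6) = -27/2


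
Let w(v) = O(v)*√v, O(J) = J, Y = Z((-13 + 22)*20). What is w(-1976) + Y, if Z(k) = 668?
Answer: 668 - 3952*I*√494 ≈ 668.0 - 87838.0*I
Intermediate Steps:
Y = 668
w(v) = v^(3/2) (w(v) = v*√v = v^(3/2))
w(-1976) + Y = (-1976)^(3/2) + 668 = -3952*I*√494 + 668 = 668 - 3952*I*√494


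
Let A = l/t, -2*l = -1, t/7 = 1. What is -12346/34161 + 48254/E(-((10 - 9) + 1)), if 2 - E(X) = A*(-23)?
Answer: 2564115430/193579 ≈ 13246.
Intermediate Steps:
t = 7 (t = 7*1 = 7)
l = ½ (l = -½*(-1) = ½ ≈ 0.50000)
A = 1/14 (A = (½)/7 = (½)*(⅐) = 1/14 ≈ 0.071429)
E(X) = 51/14 (E(X) = 2 - (-23)/14 = 2 - 1*(-23/14) = 2 + 23/14 = 51/14)
-12346/34161 + 48254/E(-((10 - 9) + 1)) = -12346/34161 + 48254/(51/14) = -12346*1/34161 + 48254*(14/51) = -12346/34161 + 675556/51 = 2564115430/193579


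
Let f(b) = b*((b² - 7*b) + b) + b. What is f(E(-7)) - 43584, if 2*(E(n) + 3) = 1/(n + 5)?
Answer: -2795837/64 ≈ -43685.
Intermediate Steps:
E(n) = -3 + 1/(2*(5 + n)) (E(n) = -3 + 1/(2*(n + 5)) = -3 + 1/(2*(5 + n)))
f(b) = b + b*(b² - 6*b) (f(b) = b*(b² - 6*b) + b = b + b*(b² - 6*b))
f(E(-7)) - 43584 = ((-29 - 6*(-7))/(2*(5 - 7)))*(1 + ((-29 - 6*(-7))/(2*(5 - 7)))² - 3*(-29 - 6*(-7))/(5 - 7)) - 43584 = ((½)*(-29 + 42)/(-2))*(1 + ((½)*(-29 + 42)/(-2))² - 3*(-29 + 42)/(-2)) - 43584 = ((½)*(-½)*13)*(1 + ((½)*(-½)*13)² - 3*(-1)*13/2) - 43584 = -13*(1 + (-13/4)² - 6*(-13/4))/4 - 43584 = -13*(1 + 169/16 + 39/2)/4 - 43584 = -13/4*497/16 - 43584 = -6461/64 - 43584 = -2795837/64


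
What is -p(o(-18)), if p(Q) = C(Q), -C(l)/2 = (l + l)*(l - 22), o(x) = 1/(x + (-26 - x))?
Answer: 573/169 ≈ 3.3905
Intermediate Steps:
o(x) = -1/26 (o(x) = 1/(-26) = -1/26)
C(l) = -4*l*(-22 + l) (C(l) = -2*(l + l)*(l - 22) = -2*2*l*(-22 + l) = -4*l*(-22 + l))
p(Q) = 4*Q*(22 - Q)
-p(o(-18)) = -4*(-1)*(22 - 1*(-1/26))/26 = -4*(-1)*(22 + 1/26)/26 = -4*(-1)*573/(26*26) = -1*(-573/169) = 573/169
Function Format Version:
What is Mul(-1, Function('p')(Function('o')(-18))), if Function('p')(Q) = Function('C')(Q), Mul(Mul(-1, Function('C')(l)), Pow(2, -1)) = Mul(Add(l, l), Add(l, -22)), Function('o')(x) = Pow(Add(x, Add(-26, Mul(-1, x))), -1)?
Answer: Rational(573, 169) ≈ 3.3905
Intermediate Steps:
Function('o')(x) = Rational(-1, 26) (Function('o')(x) = Pow(-26, -1) = Rational(-1, 26))
Function('C')(l) = Mul(-4, l, Add(-22, l)) (Function('C')(l) = Mul(-2, Mul(Add(l, l), Add(l, -22))) = Mul(-2, Mul(Mul(2, l), Add(-22, l))) = Mul(-2, Mul(2, l, Add(-22, l))) = Mul(-4, l, Add(-22, l)))
Function('p')(Q) = Mul(4, Q, Add(22, Mul(-1, Q)))
Mul(-1, Function('p')(Function('o')(-18))) = Mul(-1, Mul(4, Rational(-1, 26), Add(22, Mul(-1, Rational(-1, 26))))) = Mul(-1, Mul(4, Rational(-1, 26), Add(22, Rational(1, 26)))) = Mul(-1, Mul(4, Rational(-1, 26), Rational(573, 26))) = Mul(-1, Rational(-573, 169)) = Rational(573, 169)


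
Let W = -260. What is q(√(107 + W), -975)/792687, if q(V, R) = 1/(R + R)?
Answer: -1/1545739650 ≈ -6.4694e-10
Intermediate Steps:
q(V, R) = 1/(2*R)
q(√(107 + W), -975)/792687 = ((½)/(-975))/792687 = ((½)*(-1/975))*(1/792687) = -1/1950*1/792687 = -1/1545739650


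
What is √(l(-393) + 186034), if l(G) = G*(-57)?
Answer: √208435 ≈ 456.55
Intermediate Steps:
l(G) = -57*G
√(l(-393) + 186034) = √(-57*(-393) + 186034) = √(22401 + 186034) = √208435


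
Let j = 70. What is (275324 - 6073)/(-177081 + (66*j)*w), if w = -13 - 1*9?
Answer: -269251/278721 ≈ -0.96602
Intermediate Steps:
w = -22 (w = -13 - 9 = -22)
(275324 - 6073)/(-177081 + (66*j)*w) = (275324 - 6073)/(-177081 + (66*70)*(-22)) = 269251/(-177081 + 4620*(-22)) = 269251/(-177081 - 101640) = 269251/(-278721) = 269251*(-1/278721) = -269251/278721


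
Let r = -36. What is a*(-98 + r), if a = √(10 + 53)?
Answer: -402*√7 ≈ -1063.6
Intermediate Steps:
a = 3*√7 (a = √63 = 3*√7 ≈ 7.9373)
a*(-98 + r) = (3*√7)*(-98 - 36) = (3*√7)*(-134) = -402*√7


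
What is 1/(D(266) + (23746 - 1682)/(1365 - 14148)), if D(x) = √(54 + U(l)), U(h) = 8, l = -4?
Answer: 141022056/4822147711 + 163405089*√62/9644295422 ≈ 0.16266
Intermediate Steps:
D(x) = √62 (D(x) = √(54 + 8) = √62)
1/(D(266) + (23746 - 1682)/(1365 - 14148)) = 1/(√62 + (23746 - 1682)/(1365 - 14148)) = 1/(√62 + 22064/(-12783)) = 1/(√62 + 22064*(-1/12783)) = 1/(√62 - 22064/12783) = 1/(-22064/12783 + √62)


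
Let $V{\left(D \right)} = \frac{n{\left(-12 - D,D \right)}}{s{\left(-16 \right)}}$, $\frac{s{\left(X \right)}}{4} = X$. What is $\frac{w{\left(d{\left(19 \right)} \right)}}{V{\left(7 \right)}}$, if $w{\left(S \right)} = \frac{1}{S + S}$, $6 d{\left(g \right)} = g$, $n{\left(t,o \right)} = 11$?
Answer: $- \frac{192}{209} \approx -0.91866$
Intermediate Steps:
$s{\left(X \right)} = 4 X$
$d{\left(g \right)} = \frac{g}{6}$
$w{\left(S \right)} = \frac{1}{2 S}$
$V{\left(D \right)} = - \frac{11}{64}$ ($V{\left(D \right)} = \frac{11}{4 \left(-16\right)} = \frac{11}{-64} = 11 \left(- \frac{1}{64}\right) = - \frac{11}{64}$)
$\frac{w{\left(d{\left(19 \right)} \right)}}{V{\left(7 \right)}} = \frac{\frac{1}{2} \frac{1}{\frac{1}{6} \cdot 19}}{- \frac{11}{64}} = \frac{1}{2 \cdot \frac{19}{6}} \left(- \frac{64}{11}\right) = \frac{1}{2} \cdot \frac{6}{19} \left(- \frac{64}{11}\right) = \frac{3}{19} \left(- \frac{64}{11}\right) = - \frac{192}{209}$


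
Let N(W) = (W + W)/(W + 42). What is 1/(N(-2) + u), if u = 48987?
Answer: 10/489869 ≈ 2.0414e-5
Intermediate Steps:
N(W) = 2*W/(42 + W) (N(W) = (2*W)/(42 + W) = 2*W/(42 + W))
1/(N(-2) + u) = 1/(2*(-2)/(42 - 2) + 48987) = 1/(2*(-2)/40 + 48987) = 1/(2*(-2)*(1/40) + 48987) = 1/(-⅒ + 48987) = 1/(489869/10) = 10/489869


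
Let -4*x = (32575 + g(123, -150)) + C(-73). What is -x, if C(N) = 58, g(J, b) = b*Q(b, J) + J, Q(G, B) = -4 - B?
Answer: 25903/2 ≈ 12952.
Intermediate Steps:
g(J, b) = J + b*(-4 - J) (g(J, b) = b*(-4 - J) + J = J + b*(-4 - J))
x = -25903/2 (x = -((32575 + (123 - 1*(-150)*(4 + 123))) + 58)/4 = -((32575 + (123 - 1*(-150)*127)) + 58)/4 = -((32575 + (123 + 19050)) + 58)/4 = -((32575 + 19173) + 58)/4 = -(51748 + 58)/4 = -1/4*51806 = -25903/2 ≈ -12952.)
-x = -1*(-25903/2) = 25903/2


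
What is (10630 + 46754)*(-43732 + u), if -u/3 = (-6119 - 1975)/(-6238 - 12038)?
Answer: -3822110641548/1523 ≈ -2.5096e+9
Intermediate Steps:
u = -4047/3046 (u = -3*(-6119 - 1975)/(-6238 - 12038) = -(-24282)/(-18276) = -(-24282)*(-1)/18276 = -3*1349/3046 = -4047/3046 ≈ -1.3286)
(10630 + 46754)*(-43732 + u) = (10630 + 46754)*(-43732 - 4047/3046) = 57384*(-133211719/3046) = -3822110641548/1523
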